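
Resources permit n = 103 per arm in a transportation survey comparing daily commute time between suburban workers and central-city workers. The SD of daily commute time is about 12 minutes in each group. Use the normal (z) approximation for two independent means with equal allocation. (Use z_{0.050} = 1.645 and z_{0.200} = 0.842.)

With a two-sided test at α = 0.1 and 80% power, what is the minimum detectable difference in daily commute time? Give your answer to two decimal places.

Minimum detectable difference ≈ 4.16 minutes

δ = (z_{α/2} + z_β) · √((σ₁²+σ₂²)/n)
  = (1.645 + 0.842) · √(288/103)
  = 2.487 · √2.7961
  = 2.487 · 1.6722
  = 4.1587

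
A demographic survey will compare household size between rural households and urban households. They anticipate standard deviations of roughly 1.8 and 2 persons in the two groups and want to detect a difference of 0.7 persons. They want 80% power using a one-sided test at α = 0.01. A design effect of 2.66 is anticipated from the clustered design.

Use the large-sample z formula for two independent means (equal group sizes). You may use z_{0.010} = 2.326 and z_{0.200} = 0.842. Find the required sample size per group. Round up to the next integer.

n = 395 per group

n = (z_α + z_β)² · (σ₁² + σ₂²) / δ²
  = (2.326 + 0.842)² · (1.8² + 2² = 7.24) / 0.7²
  = 10.0362 · 7.24 / 0.49
  = 148.29
Design effect: 2.66 × 148.29 = 394.45.
Round up → n = 395 per group.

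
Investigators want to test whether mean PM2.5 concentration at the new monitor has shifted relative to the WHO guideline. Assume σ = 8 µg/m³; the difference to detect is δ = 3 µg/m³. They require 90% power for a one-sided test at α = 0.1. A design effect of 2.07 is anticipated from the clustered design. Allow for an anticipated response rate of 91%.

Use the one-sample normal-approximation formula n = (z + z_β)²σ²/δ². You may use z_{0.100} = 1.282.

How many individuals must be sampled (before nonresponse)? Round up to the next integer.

n = 107

n = (z_α + z_β)² · σ² / δ²
  = (1.282 + 1.282)² · 8² / 3²
  = 6.5741 · 64 / 9
  = 46.75
Design effect: 2.07 × 46.75 = 96.77.
Adjust for 91% response: 96.77 / 0.91 = 106.34.
Round up → n = 107.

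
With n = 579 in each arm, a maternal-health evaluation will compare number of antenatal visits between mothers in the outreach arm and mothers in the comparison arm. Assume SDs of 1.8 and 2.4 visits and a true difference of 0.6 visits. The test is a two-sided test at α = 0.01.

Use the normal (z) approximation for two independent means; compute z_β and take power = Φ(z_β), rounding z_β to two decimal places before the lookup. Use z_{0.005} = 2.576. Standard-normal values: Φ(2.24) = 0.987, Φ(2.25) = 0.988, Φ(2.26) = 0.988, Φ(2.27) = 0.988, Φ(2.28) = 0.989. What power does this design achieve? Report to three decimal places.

Power ≈ 0.987

z_β = δ·√(n/(σ₁²+σ₂²)) − z_{α/2}
    = 0.6 · √(579/9) − 2.576
    = 0.6 · 8.02081 − 2.576
    = 4.8125 − 2.576 = 2.2365 → 2.24
Power = Φ(2.24) = 0.987.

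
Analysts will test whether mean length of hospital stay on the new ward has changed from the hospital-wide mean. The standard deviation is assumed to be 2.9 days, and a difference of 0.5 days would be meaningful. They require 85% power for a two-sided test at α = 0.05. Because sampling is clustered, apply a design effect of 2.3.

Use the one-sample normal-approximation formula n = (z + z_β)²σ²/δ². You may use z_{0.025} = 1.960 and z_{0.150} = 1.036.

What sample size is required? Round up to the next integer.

n = 695

n = (z_{α/2} + z_β)² · σ² / δ²
  = (1.960 + 1.036)² · 2.9² / 0.5²
  = 8.9760 · 8.41 / 0.25
  = 301.95
Design effect: 2.3 × 301.95 = 694.49.
Round up → n = 695.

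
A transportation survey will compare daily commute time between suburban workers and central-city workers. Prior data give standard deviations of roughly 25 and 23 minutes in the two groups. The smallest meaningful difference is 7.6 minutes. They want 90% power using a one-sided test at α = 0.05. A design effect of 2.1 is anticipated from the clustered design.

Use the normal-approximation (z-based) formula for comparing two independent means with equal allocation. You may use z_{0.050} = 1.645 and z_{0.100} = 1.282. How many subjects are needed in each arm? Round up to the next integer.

n = (z_α + z_β)² · (σ₁² + σ₂²) / δ²
  = (1.645 + 1.282)² · (25² + 23² = 1154) / 7.6²
  = 8.5673 · 1154 / 57.76
  = 171.17
Design effect: 2.1 × 171.17 = 359.45.
Round up → n = 360 per group.

n = 360 per group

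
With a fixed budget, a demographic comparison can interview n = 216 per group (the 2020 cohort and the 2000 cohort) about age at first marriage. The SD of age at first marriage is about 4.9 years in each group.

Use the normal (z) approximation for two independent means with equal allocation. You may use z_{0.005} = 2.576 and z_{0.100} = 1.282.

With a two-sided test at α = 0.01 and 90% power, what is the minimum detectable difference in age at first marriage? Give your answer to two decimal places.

δ = (z_{α/2} + z_β) · √((σ₁²+σ₂²)/n)
  = (2.576 + 1.282) · √(48.02/216)
  = 3.858 · √0.22231
  = 3.858 · 0.4715
  = 1.8191

Minimum detectable difference ≈ 1.82 years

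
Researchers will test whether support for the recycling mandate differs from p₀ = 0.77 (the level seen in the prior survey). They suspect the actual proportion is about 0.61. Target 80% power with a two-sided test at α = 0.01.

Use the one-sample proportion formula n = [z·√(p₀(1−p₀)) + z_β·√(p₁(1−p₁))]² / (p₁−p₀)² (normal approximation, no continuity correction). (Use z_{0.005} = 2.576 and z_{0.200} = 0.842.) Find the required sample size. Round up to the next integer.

n = [z_{α/2}·√(p₀q₀) + z_β·√(p₁q₁)]² / (p₁ − p₀)²
  = [2.576·√(0.77·0.23) + 0.842·√(0.61·0.39)]² / (-0.16)²
  = [2.576·0.4208 + 0.842·0.4877]² / 0.0256
  = [1.4947]² / 0.0256
  = 87.28
Round up → n = 88.

n = 88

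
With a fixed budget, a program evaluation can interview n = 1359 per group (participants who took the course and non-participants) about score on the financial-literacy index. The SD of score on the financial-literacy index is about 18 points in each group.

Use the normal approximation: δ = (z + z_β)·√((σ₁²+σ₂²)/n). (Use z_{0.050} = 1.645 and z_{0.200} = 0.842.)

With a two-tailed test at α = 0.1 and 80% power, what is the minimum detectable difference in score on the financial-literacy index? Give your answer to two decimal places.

Minimum detectable difference ≈ 1.72 points

δ = (z_{α/2} + z_β) · √((σ₁²+σ₂²)/n)
  = (1.645 + 0.842) · √(648/1359)
  = 2.487 · √0.47682
  = 2.487 · 0.6905
  = 1.7173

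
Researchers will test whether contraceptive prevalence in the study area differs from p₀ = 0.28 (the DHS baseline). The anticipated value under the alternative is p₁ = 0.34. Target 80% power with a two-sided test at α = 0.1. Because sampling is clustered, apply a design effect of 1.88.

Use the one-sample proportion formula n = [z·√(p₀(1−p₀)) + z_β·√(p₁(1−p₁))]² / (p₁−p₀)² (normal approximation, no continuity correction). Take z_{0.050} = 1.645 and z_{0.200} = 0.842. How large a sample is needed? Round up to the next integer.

n = 676

n = [z_{α/2}·√(p₀q₀) + z_β·√(p₁q₁)]² / (p₁ − p₀)²
  = [1.645·√(0.28·0.72) + 0.842·√(0.34·0.66)]² / (0.06)²
  = [1.645·0.4490 + 0.842·0.4737]² / 0.0036
  = [1.1375]² / 0.0036
  = 359.40
Design effect: 1.88 × 359.40 = 675.67.
Round up → n = 676.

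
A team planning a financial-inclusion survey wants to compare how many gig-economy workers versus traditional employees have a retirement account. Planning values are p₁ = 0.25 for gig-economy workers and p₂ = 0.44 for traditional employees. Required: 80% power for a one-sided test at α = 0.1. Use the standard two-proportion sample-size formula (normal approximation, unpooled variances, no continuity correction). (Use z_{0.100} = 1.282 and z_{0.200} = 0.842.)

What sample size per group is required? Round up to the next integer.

n = 55 per group

n = (z_α + z_β)² · [p₁(1−p₁) + p₂(1−p₂)] / (p₁ − p₂)²
  = (1.282 + 0.842)² · (0.25·0.75 + 0.44·0.56) / (-0.19)²
  = (2.124)² · (0.1875 + 0.2464) / 0.0361
  = 4.5114 · 0.4339 / 0.0361
  = 54.22
Round up → n = 55 per group.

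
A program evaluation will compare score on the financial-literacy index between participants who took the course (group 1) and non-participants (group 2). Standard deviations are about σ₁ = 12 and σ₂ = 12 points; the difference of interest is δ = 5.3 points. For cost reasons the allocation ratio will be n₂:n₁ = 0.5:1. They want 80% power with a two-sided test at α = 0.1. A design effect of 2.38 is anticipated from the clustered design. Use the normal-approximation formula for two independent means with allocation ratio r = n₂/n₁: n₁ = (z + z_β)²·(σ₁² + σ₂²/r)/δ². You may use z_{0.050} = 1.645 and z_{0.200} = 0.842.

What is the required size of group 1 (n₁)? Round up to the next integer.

n₁ = 227

n₁ = (z_{α/2} + z_β)² · (σ₁² + σ₂²/r) / δ²
   = (1.645 + 0.842)² · (12² + 12²/0.5) / 5.3²
   = 6.1852 · (144 + 288) / 28.09
   = 6.1852 · 432 / 28.09
   = 95.12
Design effect: 2.38 × 95.12 = 226.39.
Round up → n₁ = 227; n₂ = r·n₁ = 0.5 × 227 = 114.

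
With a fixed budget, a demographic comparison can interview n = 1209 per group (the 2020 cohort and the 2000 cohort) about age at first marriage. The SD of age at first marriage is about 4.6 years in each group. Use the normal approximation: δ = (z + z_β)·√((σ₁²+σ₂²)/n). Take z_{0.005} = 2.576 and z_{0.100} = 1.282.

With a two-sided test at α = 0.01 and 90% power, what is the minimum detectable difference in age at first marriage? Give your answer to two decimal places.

Minimum detectable difference ≈ 0.72 years

δ = (z_{α/2} + z_β) · √((σ₁²+σ₂²)/n)
  = (2.576 + 1.282) · √(42.32/1209)
  = 3.858 · √0.035
  = 3.858 · 0.1871
  = 0.7218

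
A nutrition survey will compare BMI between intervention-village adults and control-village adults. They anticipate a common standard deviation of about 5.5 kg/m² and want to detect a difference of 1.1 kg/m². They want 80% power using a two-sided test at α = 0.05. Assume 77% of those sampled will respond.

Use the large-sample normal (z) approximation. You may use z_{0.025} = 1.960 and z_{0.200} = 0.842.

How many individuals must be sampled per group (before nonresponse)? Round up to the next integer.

n = 510 per group

n = (z_{α/2} + z_β)² · (σ₁² + σ₂²) / δ²
  = (1.960 + 0.842)² · (2·5.5² = 60.5) / 1.1²
  = 7.8512 · 60.5 / 1.21
  = 392.56
Adjust for 77% response: 392.56 / 0.77 = 509.82.
Round up → n = 510 per group.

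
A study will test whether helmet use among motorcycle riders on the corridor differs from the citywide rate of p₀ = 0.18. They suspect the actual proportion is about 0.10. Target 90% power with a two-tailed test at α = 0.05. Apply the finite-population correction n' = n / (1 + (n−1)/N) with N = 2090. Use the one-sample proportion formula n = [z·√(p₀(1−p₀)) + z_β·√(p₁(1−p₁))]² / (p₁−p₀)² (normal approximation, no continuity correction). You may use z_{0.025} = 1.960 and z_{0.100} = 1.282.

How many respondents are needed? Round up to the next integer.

n = 185

n = [z_{α/2}·√(p₀q₀) + z_β·√(p₁q₁)]² / (p₁ − p₀)²
  = [1.960·√(0.18·0.82) + 1.282·√(0.10·0.90)]² / (-0.08)²
  = [1.960·0.3842 + 1.282·0.3000]² / 0.0064
  = [1.1376]² / 0.0064
  = 202.21
Finite-population correction (N = 2090): 202.21 / (1 + (202.21 − 1)/2090) = 184.45.
Round up → n = 185.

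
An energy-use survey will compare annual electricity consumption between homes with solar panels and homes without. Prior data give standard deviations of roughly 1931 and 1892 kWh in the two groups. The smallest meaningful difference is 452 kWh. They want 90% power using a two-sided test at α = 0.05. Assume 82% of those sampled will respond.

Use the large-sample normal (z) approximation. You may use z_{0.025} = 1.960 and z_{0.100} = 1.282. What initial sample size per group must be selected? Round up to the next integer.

n = 459 per group

n = (z_{α/2} + z_β)² · (σ₁² + σ₂²) / δ²
  = (1.960 + 1.282)² · (1931² + 1892² = 7308425) / 452²
  = 10.5106 · 7308425 / 204304
  = 375.99
Adjust for 82% response: 375.99 / 0.82 = 458.52.
Round up → n = 459 per group.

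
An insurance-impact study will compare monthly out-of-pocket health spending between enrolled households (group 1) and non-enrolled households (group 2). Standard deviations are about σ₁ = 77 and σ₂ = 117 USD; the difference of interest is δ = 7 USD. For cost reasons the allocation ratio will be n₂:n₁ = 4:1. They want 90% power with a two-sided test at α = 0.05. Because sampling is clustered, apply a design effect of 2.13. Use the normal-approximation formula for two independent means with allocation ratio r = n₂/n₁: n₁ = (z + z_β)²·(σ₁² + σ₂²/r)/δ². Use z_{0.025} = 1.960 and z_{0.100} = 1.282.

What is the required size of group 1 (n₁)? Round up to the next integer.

n₁ = 4273

n₁ = (z_{α/2} + z_β)² · (σ₁² + σ₂²/r) / δ²
   = (1.960 + 1.282)² · (77² + 117²/4) / 7²
   = 10.5106 · (5929 + 3422.2) / 49
   = 10.5106 · 9351.2 / 49
   = 2005.86
Design effect: 2.13 × 2005.86 = 4272.47.
Round up → n₁ = 4273; n₂ = r·n₁ = 4 × 4273 = 17092.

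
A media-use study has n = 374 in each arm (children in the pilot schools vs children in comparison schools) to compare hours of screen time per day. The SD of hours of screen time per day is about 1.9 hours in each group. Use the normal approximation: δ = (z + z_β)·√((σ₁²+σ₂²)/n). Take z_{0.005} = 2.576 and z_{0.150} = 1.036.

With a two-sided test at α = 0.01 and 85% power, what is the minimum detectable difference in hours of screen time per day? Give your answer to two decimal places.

Minimum detectable difference ≈ 0.50 hours

δ = (z_{α/2} + z_β) · √((σ₁²+σ₂²)/n)
  = (2.576 + 1.036) · √(7.22/374)
  = 3.612 · √0.0193
  = 3.612 · 0.1389
  = 0.5019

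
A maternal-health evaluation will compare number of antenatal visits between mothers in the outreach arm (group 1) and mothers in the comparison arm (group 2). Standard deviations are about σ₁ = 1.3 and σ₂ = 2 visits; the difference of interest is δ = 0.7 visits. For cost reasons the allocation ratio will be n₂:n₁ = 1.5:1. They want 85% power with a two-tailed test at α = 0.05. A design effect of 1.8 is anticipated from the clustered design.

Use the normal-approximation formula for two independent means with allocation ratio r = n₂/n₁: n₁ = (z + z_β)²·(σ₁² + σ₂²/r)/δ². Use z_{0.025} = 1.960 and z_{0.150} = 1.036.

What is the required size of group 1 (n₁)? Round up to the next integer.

n₁ = (z_{α/2} + z_β)² · (σ₁² + σ₂²/r) / δ²
   = (1.960 + 1.036)² · (1.3² + 2²/1.5) / 0.7²
   = 8.9760 · (1.69 + 2.6667) / 0.49
   = 8.9760 · 4.3567 / 0.49
   = 79.81
Design effect: 1.8 × 79.81 = 143.65.
Round up → n₁ = 144; n₂ = r·n₁ = 1.5 × 144 = 216.

n₁ = 144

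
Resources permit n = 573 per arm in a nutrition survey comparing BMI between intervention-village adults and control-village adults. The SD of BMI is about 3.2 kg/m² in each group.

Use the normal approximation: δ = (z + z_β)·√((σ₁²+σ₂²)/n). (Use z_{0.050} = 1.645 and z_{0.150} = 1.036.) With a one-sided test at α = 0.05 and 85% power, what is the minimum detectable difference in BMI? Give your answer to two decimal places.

Minimum detectable difference ≈ 0.51 kg/m²

δ = (z_α + z_β) · √((σ₁²+σ₂²)/n)
  = (1.645 + 1.036) · √(20.48/573)
  = 2.681 · √0.03574
  = 2.681 · 0.1891
  = 0.5069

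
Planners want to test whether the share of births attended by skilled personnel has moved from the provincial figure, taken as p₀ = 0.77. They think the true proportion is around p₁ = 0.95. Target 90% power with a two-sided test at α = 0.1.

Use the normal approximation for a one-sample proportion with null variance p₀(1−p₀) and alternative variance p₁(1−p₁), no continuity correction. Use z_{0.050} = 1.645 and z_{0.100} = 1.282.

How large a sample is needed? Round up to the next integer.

n = 30

n = [z_{α/2}·√(p₀q₀) + z_β·√(p₁q₁)]² / (p₁ − p₀)²
  = [1.645·√(0.77·0.23) + 1.282·√(0.95·0.05)]² / (0.18)²
  = [1.645·0.4208 + 1.282·0.2179]² / 0.0324
  = [0.9717]² / 0.0324
  = 29.14
Round up → n = 30.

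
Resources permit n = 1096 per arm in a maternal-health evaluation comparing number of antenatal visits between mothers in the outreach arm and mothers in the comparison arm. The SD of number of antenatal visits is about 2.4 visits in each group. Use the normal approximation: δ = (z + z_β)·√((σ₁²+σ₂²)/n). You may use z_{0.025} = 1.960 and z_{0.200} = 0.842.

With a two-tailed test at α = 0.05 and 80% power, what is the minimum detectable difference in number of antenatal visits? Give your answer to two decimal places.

Minimum detectable difference ≈ 0.29 visits

δ = (z_{α/2} + z_β) · √((σ₁²+σ₂²)/n)
  = (1.960 + 0.842) · √(11.52/1096)
  = 2.802 · √0.01051
  = 2.802 · 0.1025
  = 0.2873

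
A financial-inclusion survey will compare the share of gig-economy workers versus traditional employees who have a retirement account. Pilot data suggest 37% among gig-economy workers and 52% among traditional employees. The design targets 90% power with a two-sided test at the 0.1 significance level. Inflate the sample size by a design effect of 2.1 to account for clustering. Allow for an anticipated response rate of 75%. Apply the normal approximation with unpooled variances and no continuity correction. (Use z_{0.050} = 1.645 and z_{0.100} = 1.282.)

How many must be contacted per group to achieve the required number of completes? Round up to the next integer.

n = 515 per group

n = (z_{α/2} + z_β)² · [p₁(1−p₁) + p₂(1−p₂)] / (p₁ − p₂)²
  = (1.645 + 1.282)² · (0.37·0.63 + 0.52·0.48) / (-0.15)²
  = (2.927)² · (0.2331 + 0.2496) / 0.0225
  = 8.5673 · 0.4827 / 0.0225
  = 183.80
Design effect: 2.1 × 183.80 = 385.98.
Adjust for 75% response: 385.98 / 0.75 = 514.63.
Round up → n = 515 per group.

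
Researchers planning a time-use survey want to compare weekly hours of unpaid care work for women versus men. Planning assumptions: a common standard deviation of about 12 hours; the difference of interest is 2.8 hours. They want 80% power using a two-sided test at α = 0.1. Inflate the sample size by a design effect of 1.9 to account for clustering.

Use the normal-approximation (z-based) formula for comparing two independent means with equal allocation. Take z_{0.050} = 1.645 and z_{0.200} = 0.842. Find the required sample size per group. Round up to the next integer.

n = (z_{α/2} + z_β)² · (σ₁² + σ₂²) / δ²
  = (1.645 + 0.842)² · (2·12² = 288) / 2.8²
  = 6.1852 · 288 / 7.84
  = 227.21
Design effect: 1.9 × 227.21 = 431.70.
Round up → n = 432 per group.

n = 432 per group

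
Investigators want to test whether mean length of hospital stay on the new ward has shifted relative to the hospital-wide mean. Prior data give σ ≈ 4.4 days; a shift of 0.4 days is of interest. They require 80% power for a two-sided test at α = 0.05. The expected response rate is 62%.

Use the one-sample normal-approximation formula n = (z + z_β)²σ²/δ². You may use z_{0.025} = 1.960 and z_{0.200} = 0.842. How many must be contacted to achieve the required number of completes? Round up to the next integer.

n = (z_{α/2} + z_β)² · σ² / δ²
  = (1.960 + 0.842)² · 4.4² / 0.4²
  = 7.8512 · 19.36 / 0.16
  = 950.00
Adjust for 62% response: 950.00 / 0.62 = 1532.25.
Round up → n = 1533.

n = 1533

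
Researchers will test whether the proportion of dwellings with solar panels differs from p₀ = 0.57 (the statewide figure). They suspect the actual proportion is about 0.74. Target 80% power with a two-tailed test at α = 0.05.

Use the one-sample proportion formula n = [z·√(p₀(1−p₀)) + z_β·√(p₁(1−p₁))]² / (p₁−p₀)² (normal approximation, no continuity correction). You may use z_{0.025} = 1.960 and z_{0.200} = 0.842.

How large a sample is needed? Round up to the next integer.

n = [z_{α/2}·√(p₀q₀) + z_β·√(p₁q₁)]² / (p₁ − p₀)²
  = [1.960·√(0.57·0.43) + 0.842·√(0.74·0.26)]² / (0.17)²
  = [1.960·0.4951 + 0.842·0.4386]² / 0.0289
  = [1.3397]² / 0.0289
  = 62.10
Round up → n = 63.

n = 63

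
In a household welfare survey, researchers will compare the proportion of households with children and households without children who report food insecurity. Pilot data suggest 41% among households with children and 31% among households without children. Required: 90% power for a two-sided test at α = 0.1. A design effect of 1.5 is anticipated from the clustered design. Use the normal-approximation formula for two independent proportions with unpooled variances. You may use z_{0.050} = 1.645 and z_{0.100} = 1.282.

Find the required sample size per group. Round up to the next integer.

n = (z_{α/2} + z_β)² · [p₁(1−p₁) + p₂(1−p₂)] / (p₁ − p₂)²
  = (1.645 + 1.282)² · (0.41·0.59 + 0.31·0.69) / (0.10)²
  = (2.927)² · (0.2419 + 0.2139) / 0.0100
  = 8.5673 · 0.4558 / 0.0100
  = 390.50
Design effect: 1.5 × 390.50 = 585.75.
Round up → n = 586 per group.

n = 586 per group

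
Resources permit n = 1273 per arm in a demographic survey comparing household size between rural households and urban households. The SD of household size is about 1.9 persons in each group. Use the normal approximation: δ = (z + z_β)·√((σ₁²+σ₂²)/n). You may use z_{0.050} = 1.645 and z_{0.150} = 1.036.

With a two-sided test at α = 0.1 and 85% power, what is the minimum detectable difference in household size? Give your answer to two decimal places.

Minimum detectable difference ≈ 0.20 persons

δ = (z_{α/2} + z_β) · √((σ₁²+σ₂²)/n)
  = (1.645 + 1.036) · √(7.22/1273)
  = 2.681 · √0.00567
  = 2.681 · 0.0753
  = 0.2019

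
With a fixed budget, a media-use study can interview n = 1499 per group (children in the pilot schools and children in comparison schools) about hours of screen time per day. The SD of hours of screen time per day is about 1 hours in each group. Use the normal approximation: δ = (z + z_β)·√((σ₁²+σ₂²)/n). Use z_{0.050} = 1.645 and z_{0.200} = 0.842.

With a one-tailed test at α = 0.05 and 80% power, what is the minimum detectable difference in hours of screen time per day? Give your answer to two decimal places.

δ = (z_α + z_β) · √((σ₁²+σ₂²)/n)
  = (1.645 + 0.842) · √(2/1499)
  = 2.487 · √0.00133
  = 2.487 · 0.0365
  = 0.0908

Minimum detectable difference ≈ 0.09 hours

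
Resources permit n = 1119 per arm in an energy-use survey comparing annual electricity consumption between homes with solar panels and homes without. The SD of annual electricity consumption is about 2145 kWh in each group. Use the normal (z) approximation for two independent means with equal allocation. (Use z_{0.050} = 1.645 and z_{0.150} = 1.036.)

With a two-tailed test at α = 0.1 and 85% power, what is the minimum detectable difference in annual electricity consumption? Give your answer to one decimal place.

δ = (z_{α/2} + z_β) · √((σ₁²+σ₂²)/n)
  = (1.645 + 1.036) · √(9202050/1119)
  = 2.681 · √8223.5
  = 2.681 · 90.6833
  = 243.1219

Minimum detectable difference ≈ 243.1 kWh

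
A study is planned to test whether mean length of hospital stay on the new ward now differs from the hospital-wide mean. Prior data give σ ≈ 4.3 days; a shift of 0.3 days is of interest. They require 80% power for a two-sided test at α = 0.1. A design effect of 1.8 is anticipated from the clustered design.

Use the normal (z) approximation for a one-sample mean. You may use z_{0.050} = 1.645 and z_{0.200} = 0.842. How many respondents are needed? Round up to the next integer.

n = 2288

n = (z_{α/2} + z_β)² · σ² / δ²
  = (1.645 + 0.842)² · 4.3² / 0.3²
  = 6.1852 · 18.49 / 0.09
  = 1270.71
Design effect: 1.8 × 1270.71 = 2287.28.
Round up → n = 2288.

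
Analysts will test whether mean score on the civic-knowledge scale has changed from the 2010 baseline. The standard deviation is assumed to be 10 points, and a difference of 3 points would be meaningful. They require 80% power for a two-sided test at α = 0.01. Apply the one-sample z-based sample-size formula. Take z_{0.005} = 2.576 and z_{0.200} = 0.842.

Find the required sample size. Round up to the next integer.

n = 130

n = (z_{α/2} + z_β)² · σ² / δ²
  = (2.576 + 0.842)² · 10² / 3²
  = 11.6827 · 100 / 9
  = 129.81
Round up → n = 130.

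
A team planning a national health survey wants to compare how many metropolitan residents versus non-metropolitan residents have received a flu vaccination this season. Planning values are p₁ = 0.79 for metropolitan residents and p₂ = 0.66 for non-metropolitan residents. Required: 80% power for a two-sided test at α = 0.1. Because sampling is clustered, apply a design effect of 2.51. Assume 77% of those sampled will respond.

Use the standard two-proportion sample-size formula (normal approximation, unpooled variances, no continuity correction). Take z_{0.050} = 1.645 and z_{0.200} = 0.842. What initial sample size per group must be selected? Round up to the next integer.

n = (z_{α/2} + z_β)² · [p₁(1−p₁) + p₂(1−p₂)] / (p₁ − p₂)²
  = (1.645 + 0.842)² · (0.79·0.21 + 0.66·0.34) / (0.13)²
  = (2.487)² · (0.1659 + 0.2244) / 0.0169
  = 6.1852 · 0.3903 / 0.0169
  = 142.84
Design effect: 2.51 × 142.84 = 358.54.
Adjust for 77% response: 358.54 / 0.77 = 465.64.
Round up → n = 466 per group.

n = 466 per group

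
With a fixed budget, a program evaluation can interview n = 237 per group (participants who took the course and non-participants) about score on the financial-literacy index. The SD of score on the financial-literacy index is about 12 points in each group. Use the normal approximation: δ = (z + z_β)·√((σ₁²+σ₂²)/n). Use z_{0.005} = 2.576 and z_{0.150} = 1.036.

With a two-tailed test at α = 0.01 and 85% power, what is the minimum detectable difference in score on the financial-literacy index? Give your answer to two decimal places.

δ = (z_{α/2} + z_β) · √((σ₁²+σ₂²)/n)
  = (2.576 + 1.036) · √(288/237)
  = 3.612 · √1.2152
  = 3.612 · 1.1024
  = 3.9817

Minimum detectable difference ≈ 3.98 points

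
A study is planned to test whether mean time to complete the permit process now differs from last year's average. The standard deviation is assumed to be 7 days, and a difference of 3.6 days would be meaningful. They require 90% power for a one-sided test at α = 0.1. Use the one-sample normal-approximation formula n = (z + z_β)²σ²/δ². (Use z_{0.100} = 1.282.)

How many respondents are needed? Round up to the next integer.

n = (z_α + z_β)² · σ² / δ²
  = (1.282 + 1.282)² · 7² / 3.6²
  = 6.5741 · 49 / 12.96
  = 24.86
Round up → n = 25.

n = 25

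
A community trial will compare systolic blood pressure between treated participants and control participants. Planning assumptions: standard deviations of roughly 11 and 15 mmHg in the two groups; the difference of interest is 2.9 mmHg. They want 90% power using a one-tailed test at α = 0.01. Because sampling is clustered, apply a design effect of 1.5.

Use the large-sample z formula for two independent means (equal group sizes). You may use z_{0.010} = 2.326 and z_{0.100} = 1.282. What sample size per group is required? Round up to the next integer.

n = 804 per group

n = (z_α + z_β)² · (σ₁² + σ₂²) / δ²
  = (2.326 + 1.282)² · (11² + 15² = 346) / 2.9²
  = 13.0177 · 346 / 8.41
  = 535.57
Design effect: 1.5 × 535.57 = 803.35.
Round up → n = 804 per group.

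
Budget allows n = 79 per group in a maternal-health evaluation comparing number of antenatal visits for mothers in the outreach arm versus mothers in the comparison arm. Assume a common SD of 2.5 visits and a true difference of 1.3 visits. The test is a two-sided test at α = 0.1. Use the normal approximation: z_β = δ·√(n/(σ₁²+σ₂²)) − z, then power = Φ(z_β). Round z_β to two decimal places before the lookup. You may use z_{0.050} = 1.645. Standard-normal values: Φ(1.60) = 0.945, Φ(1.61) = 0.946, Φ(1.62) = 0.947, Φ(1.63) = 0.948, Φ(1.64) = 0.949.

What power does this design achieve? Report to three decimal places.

z_β = δ·√(n/(σ₁²+σ₂²)) − z_{α/2}
    = 1.3 · √(79/12.5) − 1.645
    = 1.3 · 2.51396 − 1.645
    = 3.2681 − 1.645 = 1.6231 → 1.62
Power = Φ(1.62) = 0.947.

Power ≈ 0.947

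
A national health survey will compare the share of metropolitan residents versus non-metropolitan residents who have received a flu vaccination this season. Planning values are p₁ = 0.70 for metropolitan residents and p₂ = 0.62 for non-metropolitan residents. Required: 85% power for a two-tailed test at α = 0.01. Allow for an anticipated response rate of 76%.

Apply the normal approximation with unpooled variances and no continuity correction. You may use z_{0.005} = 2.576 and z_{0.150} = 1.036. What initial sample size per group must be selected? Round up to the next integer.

n = 1196 per group

n = (z_{α/2} + z_β)² · [p₁(1−p₁) + p₂(1−p₂)] / (p₁ − p₂)²
  = (2.576 + 1.036)² · (0.70·0.30 + 0.62·0.38) / (0.08)²
  = (3.612)² · (0.2100 + 0.2356) / 0.0064
  = 13.0465 · 0.4456 / 0.0064
  = 908.37
Adjust for 76% response: 908.37 / 0.76 = 1195.22.
Round up → n = 1196 per group.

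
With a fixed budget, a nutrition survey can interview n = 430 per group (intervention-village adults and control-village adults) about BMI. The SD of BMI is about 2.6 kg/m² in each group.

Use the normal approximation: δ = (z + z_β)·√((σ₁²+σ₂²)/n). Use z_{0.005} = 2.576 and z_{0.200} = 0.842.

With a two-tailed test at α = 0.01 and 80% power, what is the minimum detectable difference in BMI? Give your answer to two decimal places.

δ = (z_{α/2} + z_β) · √((σ₁²+σ₂²)/n)
  = (2.576 + 0.842) · √(13.52/430)
  = 3.418 · √0.03144
  = 3.418 · 0.1773
  = 0.6061

Minimum detectable difference ≈ 0.61 kg/m²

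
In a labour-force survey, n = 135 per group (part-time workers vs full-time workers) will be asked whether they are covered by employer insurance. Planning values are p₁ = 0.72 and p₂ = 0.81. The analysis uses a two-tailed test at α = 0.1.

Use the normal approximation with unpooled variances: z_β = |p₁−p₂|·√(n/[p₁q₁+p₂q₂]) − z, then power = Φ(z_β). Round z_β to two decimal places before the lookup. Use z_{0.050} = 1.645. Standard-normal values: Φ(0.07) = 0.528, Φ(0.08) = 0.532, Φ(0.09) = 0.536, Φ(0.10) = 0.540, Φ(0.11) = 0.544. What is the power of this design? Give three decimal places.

Power ≈ 0.544

z_β = |p₁−p₂|·√(n/[p₁q₁+p₂q₂]) − z_{α/2}
    = 0.09 · √(135/0.3555) − 1.645
    = 0.09 · 19.4871 − 1.645
    = 1.7538 − 1.645 = 0.1088 → 0.11
Power = Φ(0.11) = 0.544.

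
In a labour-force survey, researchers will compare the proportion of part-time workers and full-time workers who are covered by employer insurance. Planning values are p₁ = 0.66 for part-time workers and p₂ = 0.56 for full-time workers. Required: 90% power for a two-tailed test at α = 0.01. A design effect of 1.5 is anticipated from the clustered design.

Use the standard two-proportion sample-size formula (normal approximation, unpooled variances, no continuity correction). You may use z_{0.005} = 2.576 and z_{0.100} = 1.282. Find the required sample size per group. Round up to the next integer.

n = (z_{α/2} + z_β)² · [p₁(1−p₁) + p₂(1−p₂)] / (p₁ − p₂)²
  = (2.576 + 1.282)² · (0.66·0.34 + 0.56·0.44) / (0.10)²
  = (3.858)² · (0.2244 + 0.2464) / 0.0100
  = 14.8842 · 0.4708 / 0.0100
  = 700.75
Design effect: 1.5 × 700.75 = 1051.12.
Round up → n = 1052 per group.

n = 1052 per group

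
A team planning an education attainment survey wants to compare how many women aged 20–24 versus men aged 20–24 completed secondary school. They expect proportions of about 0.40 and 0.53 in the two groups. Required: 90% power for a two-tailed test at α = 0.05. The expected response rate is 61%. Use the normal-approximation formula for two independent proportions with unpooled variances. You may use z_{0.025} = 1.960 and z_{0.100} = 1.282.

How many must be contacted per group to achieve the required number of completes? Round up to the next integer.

n = 499 per group

n = (z_{α/2} + z_β)² · [p₁(1−p₁) + p₂(1−p₂)] / (p₁ − p₂)²
  = (1.960 + 1.282)² · (0.40·0.60 + 0.53·0.47) / (-0.13)²
  = (3.242)² · (0.2400 + 0.2491) / 0.0169
  = 10.5106 · 0.4891 / 0.0169
  = 304.18
Adjust for 61% response: 304.18 / 0.61 = 498.66.
Round up → n = 499 per group.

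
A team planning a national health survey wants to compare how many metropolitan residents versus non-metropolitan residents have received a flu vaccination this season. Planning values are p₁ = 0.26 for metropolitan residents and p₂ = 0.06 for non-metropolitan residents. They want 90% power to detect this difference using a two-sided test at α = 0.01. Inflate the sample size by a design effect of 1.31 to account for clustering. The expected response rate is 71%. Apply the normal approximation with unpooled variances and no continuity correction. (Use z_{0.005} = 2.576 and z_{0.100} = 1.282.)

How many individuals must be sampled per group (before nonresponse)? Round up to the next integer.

n = (z_{α/2} + z_β)² · [p₁(1−p₁) + p₂(1−p₂)] / (p₁ − p₂)²
  = (2.576 + 1.282)² · (0.26·0.74 + 0.06·0.94) / (0.20)²
  = (3.858)² · (0.1924 + 0.0564) / 0.0400
  = 14.8842 · 0.2488 / 0.0400
  = 92.58
Design effect: 1.31 × 92.58 = 121.28.
Adjust for 71% response: 121.28 / 0.71 = 170.82.
Round up → n = 171 per group.

n = 171 per group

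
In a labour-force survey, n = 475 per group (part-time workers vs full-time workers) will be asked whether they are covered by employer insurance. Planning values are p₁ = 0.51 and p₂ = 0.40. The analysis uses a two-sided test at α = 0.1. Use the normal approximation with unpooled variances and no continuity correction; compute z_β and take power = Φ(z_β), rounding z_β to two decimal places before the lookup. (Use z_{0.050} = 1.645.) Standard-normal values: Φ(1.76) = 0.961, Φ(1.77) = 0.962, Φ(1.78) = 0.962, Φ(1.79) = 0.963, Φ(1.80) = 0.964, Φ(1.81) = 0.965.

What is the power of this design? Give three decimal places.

Power ≈ 0.962

z_β = |p₁−p₂|·√(n/[p₁q₁+p₂q₂]) − z_{α/2}
    = 0.11 · √(475/0.4899) − 1.645
    = 0.11 · 31.1382 − 1.645
    = 3.4252 − 1.645 = 1.7802 → 1.78
Power = Φ(1.78) = 0.962.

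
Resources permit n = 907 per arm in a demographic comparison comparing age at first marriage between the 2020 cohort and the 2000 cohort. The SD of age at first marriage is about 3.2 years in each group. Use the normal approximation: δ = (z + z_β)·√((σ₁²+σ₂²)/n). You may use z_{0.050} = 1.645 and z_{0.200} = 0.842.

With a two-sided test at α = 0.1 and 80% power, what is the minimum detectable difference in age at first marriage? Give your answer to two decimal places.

δ = (z_{α/2} + z_β) · √((σ₁²+σ₂²)/n)
  = (1.645 + 0.842) · √(20.48/907)
  = 2.487 · √0.02258
  = 2.487 · 0.1503
  = 0.3737

Minimum detectable difference ≈ 0.37 years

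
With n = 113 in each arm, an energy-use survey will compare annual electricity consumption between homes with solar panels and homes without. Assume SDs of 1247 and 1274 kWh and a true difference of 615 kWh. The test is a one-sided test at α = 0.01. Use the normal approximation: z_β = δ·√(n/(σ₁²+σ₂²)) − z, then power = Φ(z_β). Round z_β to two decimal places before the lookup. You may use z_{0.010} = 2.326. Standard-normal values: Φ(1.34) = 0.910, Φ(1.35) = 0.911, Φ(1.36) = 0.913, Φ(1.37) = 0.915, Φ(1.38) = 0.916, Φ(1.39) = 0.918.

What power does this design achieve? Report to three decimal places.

z_β = δ·√(n/(σ₁²+σ₂²)) − z_α
    = 615 · √(113/3178085) − 2.326
    = 615 · 0.00596 − 2.326
    = 3.6672 − 2.326 = 1.3412 → 1.34
Power = Φ(1.34) = 0.910.

Power ≈ 0.910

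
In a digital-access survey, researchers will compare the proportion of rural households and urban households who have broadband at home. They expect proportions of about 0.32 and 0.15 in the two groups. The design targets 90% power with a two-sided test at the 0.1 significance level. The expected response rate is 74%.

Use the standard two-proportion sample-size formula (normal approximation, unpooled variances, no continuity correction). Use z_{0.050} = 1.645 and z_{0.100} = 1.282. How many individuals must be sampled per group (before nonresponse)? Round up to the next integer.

n = (z_{α/2} + z_β)² · [p₁(1−p₁) + p₂(1−p₂)] / (p₁ − p₂)²
  = (1.645 + 1.282)² · (0.32·0.68 + 0.15·0.85) / (0.17)²
  = (2.927)² · (0.2176 + 0.1275) / 0.0289
  = 8.5673 · 0.3451 / 0.0289
  = 102.30
Adjust for 74% response: 102.30 / 0.74 = 138.25.
Round up → n = 139 per group.

n = 139 per group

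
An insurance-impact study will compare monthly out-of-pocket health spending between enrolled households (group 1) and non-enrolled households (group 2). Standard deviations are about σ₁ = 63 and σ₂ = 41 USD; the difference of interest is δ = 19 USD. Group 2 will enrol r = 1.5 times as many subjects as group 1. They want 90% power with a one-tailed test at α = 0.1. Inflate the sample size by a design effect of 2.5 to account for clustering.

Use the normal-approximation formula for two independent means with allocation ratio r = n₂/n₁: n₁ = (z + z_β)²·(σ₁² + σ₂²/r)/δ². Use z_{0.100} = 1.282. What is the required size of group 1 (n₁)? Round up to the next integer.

n₁ = 232

n₁ = (z_α + z_β)² · (σ₁² + σ₂²/r) / δ²
   = (1.282 + 1.282)² · (63² + 41²/1.5) / 19²
   = 6.5741 · (3969 + 1120.7) / 361
   = 6.5741 · 5089.7 / 361
   = 92.69
Design effect: 2.5 × 92.69 = 231.72.
Round up → n₁ = 232; n₂ = r·n₁ = 1.5 × 232 = 348.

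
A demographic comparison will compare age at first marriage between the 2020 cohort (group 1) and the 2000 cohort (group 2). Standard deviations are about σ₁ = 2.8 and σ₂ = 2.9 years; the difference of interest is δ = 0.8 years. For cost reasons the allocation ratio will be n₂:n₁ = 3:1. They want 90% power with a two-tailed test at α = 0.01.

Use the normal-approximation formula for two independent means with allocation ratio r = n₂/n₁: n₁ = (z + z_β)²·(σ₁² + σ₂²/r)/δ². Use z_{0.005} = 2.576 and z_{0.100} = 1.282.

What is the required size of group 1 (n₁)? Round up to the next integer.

n₁ = 248

n₁ = (z_{α/2} + z_β)² · (σ₁² + σ₂²/r) / δ²
   = (2.576 + 1.282)² · (2.8² + 2.9²/3) / 0.8²
   = 14.8842 · (7.84 + 2.8033) / 0.64
   = 14.8842 · 10.6433 / 0.64
   = 247.53
Round up → n₁ = 248; n₂ = r·n₁ = 3 × 248 = 744.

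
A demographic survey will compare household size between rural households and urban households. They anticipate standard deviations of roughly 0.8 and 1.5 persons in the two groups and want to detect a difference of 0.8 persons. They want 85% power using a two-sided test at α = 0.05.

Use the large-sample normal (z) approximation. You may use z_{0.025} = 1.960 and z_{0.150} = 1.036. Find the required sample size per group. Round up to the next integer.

n = 41 per group

n = (z_{α/2} + z_β)² · (σ₁² + σ₂²) / δ²
  = (1.960 + 1.036)² · (0.8² + 1.5² = 2.89) / 0.8²
  = 8.9760 · 2.89 / 0.64
  = 40.53
Round up → n = 41 per group.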